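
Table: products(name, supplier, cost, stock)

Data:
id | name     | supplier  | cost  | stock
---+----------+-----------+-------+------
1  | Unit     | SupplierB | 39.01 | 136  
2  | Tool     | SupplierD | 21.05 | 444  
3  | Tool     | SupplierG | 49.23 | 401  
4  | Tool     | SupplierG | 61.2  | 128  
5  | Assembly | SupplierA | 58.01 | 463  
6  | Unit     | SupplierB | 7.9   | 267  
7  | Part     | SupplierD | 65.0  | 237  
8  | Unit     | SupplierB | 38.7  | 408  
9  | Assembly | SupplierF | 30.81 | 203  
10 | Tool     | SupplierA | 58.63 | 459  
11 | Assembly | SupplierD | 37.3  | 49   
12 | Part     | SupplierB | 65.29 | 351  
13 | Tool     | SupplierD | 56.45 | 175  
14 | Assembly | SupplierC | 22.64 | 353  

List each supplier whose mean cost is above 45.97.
SELECT supplier, AVG(cost)
FROM products
GROUP BY supplier
HAVING AVG(cost) > 45.97

Result:
  SupplierA: avg=58.32
  SupplierG: avg=55.22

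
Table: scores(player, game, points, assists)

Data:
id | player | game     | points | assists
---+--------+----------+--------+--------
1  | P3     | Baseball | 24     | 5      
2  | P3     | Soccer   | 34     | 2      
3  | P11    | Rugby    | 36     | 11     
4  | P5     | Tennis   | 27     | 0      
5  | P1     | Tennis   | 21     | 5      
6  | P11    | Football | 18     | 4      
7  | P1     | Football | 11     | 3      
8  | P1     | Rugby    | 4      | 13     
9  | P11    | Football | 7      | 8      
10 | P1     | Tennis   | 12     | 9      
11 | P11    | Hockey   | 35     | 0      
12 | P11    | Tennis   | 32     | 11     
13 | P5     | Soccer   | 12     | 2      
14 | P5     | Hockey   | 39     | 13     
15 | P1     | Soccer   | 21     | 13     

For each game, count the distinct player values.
SELECT game, COUNT(DISTINCT player)
FROM scores
GROUP BY game

Result:
  Baseball: 1 distinct
  Football: 2 distinct
  Hockey: 2 distinct
  Rugby: 2 distinct
  Soccer: 3 distinct
  Tennis: 3 distinct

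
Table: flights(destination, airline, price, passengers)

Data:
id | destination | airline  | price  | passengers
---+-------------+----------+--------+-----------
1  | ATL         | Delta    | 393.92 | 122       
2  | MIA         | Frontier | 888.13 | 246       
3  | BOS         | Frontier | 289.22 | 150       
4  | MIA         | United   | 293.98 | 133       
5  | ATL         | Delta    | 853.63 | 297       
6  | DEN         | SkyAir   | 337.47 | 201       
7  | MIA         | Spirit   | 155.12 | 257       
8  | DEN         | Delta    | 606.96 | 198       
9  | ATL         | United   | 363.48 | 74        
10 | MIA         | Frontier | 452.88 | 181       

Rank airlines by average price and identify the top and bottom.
SELECT airline, AVG(price)
FROM flights
GROUP BY airline
ORDER BY AVG(price)

All groups:
  Spirit: 155.12
  United: 328.73
  SkyAir: 337.47
  Frontier: 543.41
  Delta: 618.17

Highest: Delta (618.17)
Lowest: Spirit (155.12)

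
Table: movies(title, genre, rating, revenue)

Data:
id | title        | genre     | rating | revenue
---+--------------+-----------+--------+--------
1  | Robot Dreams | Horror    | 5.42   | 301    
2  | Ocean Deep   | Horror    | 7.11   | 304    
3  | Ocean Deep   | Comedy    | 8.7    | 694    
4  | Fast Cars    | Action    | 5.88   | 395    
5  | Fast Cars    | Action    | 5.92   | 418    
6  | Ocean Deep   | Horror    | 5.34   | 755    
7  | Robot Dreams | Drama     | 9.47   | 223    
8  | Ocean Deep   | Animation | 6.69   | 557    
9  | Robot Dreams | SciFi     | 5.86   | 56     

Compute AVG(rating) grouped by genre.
SELECT genre, AVG(rating) as result
FROM movies
GROUP BY genre

Result:
  Action: 5.90
  Animation: 6.69
  Comedy: 8.70
  Drama: 9.47
  Horror: 5.96
  SciFi: 5.86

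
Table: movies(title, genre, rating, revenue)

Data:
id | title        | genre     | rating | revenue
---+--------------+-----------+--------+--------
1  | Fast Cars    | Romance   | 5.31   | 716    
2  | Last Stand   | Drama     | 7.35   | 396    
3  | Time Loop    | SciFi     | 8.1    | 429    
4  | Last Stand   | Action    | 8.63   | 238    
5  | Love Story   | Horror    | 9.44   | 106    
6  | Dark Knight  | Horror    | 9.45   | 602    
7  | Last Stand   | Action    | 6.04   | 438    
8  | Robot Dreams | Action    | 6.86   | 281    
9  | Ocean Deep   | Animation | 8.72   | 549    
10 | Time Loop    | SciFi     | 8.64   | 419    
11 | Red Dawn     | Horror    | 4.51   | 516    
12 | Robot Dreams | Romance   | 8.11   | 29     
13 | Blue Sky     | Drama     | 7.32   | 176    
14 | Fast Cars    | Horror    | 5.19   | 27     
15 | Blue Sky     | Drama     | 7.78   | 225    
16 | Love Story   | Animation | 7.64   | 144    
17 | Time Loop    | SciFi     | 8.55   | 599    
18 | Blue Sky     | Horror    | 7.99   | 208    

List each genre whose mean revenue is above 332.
SELECT genre, AVG(revenue)
FROM movies
GROUP BY genre
HAVING AVG(revenue) > 332

Result:
  Animation: avg=346.50
  Romance: avg=372.50
  SciFi: avg=482.33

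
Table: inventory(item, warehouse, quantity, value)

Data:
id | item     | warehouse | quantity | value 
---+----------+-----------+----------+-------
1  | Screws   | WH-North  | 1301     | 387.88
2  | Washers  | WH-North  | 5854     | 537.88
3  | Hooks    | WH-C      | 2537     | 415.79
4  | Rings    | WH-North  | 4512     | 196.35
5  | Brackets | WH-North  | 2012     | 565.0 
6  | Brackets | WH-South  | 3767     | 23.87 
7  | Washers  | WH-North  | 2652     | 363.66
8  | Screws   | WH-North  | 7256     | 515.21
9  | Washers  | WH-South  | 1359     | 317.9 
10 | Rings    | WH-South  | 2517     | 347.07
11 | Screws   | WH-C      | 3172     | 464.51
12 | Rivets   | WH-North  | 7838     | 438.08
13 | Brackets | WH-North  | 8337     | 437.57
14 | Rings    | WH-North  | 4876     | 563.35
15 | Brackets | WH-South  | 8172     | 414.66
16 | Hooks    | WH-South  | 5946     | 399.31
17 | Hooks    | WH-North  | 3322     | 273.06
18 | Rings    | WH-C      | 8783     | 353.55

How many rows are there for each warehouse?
SELECT warehouse, COUNT(*) as count
FROM inventory
GROUP BY warehouse

Result:
  WH-C: 3
  WH-North: 10
  WH-South: 5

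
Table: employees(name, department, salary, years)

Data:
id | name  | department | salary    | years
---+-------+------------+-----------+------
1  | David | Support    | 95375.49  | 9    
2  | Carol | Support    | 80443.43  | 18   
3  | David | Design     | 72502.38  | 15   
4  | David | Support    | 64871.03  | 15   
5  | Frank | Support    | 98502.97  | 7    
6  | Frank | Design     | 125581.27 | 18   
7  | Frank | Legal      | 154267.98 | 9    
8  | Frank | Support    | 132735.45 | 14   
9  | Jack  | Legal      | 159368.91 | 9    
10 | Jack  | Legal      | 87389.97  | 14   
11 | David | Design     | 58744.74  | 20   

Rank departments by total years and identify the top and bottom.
SELECT department, SUM(years)
FROM employees
GROUP BY department
ORDER BY SUM(years)

All groups:
  Legal: 32
  Design: 53
  Support: 63

Highest: Support (63)
Lowest: Legal (32)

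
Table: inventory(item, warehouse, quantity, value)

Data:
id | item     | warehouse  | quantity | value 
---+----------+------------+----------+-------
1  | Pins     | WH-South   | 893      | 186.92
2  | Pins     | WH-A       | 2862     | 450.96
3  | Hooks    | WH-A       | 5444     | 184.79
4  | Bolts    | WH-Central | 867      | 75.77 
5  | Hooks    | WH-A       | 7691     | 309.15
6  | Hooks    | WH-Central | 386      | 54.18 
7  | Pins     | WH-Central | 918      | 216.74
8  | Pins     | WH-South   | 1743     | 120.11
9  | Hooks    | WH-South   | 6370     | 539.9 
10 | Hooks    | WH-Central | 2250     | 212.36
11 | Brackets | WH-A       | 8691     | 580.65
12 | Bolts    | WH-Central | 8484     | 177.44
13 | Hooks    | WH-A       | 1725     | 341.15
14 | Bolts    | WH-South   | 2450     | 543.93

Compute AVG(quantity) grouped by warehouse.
SELECT warehouse, AVG(quantity) as result
FROM inventory
GROUP BY warehouse

Result:
  WH-A: 5282.60
  WH-Central: 2581.00
  WH-South: 2864.00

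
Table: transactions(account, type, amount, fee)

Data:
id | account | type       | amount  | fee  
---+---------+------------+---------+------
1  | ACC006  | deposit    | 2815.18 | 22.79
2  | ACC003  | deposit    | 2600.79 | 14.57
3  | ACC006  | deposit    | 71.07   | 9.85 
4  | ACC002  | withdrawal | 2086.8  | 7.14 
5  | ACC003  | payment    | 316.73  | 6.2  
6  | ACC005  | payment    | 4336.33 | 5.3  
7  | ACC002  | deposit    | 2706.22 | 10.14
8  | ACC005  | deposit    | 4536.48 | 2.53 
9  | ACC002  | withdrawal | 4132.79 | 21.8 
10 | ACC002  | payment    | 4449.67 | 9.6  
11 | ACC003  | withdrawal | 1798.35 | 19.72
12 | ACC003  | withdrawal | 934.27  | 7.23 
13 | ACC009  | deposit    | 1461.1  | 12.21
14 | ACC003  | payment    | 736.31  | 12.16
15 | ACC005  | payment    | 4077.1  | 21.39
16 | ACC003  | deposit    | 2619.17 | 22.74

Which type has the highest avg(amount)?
SELECT type, AVG(amount) as val
FROM transactions
GROUP BY type
ORDER BY val DESC
LIMIT 1

Result: payment with avg(amount) = 2783.23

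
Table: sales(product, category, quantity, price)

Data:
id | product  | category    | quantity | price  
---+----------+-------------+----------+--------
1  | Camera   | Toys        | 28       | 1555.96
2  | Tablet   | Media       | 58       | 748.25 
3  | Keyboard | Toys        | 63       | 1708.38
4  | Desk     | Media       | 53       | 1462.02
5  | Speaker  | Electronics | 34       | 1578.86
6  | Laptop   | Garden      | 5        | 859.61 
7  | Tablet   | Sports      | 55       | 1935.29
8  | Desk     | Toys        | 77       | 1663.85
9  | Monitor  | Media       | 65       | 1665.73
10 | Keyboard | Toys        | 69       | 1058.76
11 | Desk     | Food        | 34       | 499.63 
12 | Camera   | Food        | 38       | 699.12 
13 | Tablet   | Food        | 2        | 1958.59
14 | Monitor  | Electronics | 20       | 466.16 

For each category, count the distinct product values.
SELECT category, COUNT(DISTINCT product)
FROM sales
GROUP BY category

Result:
  Electronics: 2 distinct
  Food: 3 distinct
  Garden: 1 distinct
  Media: 3 distinct
  Sports: 1 distinct
  Toys: 3 distinct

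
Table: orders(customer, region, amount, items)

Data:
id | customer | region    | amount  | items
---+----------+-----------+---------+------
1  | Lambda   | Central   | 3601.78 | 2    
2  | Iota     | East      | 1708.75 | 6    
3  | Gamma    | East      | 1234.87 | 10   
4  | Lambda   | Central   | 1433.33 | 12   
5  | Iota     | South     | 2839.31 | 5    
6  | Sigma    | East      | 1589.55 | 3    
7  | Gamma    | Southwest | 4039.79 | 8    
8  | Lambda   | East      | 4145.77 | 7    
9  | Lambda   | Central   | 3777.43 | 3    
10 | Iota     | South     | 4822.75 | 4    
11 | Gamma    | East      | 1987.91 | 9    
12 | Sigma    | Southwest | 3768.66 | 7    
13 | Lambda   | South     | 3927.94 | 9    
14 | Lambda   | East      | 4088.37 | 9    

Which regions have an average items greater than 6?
SELECT region, AVG(items)
FROM orders
GROUP BY region
HAVING AVG(items) > 6

Result:
  East: avg=7.33
  Southwest: avg=7.50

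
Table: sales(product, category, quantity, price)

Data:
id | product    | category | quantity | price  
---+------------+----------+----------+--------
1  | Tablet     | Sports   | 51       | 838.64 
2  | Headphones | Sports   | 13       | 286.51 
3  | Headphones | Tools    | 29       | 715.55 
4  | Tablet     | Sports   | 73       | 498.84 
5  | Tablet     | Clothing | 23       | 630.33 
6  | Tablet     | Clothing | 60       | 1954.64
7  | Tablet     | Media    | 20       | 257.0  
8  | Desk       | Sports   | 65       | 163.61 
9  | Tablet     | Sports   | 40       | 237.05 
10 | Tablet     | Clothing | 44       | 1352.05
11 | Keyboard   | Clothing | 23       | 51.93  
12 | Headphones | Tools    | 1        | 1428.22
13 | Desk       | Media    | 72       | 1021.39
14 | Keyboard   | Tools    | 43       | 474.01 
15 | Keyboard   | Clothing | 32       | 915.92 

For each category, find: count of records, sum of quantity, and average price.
SELECT category,
       COUNT(*) as cnt,
       SUM(quantity) as total_quantity,
       AVG(price) as avg_price
FROM sales
GROUP BY category

Result:
  Clothing: 5 records, 182 total quantity, 980.97 avg price
  Media: 2 records, 92 total quantity, 639.20 avg price
  Sports: 5 records, 242 total quantity, 404.93 avg price
  Tools: 3 records, 73 total quantity, 872.59 avg price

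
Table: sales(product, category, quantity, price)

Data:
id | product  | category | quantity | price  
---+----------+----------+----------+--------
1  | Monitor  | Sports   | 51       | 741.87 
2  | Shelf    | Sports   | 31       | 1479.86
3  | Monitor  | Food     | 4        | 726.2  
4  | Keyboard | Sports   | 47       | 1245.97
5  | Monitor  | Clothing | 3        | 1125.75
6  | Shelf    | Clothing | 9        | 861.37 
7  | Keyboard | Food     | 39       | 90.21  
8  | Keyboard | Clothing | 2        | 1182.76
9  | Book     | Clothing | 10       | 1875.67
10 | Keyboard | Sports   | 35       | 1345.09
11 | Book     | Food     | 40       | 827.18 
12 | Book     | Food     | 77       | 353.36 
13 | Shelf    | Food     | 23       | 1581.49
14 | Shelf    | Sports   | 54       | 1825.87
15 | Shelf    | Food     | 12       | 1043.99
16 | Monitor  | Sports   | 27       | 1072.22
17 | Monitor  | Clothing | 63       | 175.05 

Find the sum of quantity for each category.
SELECT category, SUM(quantity) as result
FROM sales
GROUP BY category

Result:
  Clothing: 87
  Food: 195
  Sports: 245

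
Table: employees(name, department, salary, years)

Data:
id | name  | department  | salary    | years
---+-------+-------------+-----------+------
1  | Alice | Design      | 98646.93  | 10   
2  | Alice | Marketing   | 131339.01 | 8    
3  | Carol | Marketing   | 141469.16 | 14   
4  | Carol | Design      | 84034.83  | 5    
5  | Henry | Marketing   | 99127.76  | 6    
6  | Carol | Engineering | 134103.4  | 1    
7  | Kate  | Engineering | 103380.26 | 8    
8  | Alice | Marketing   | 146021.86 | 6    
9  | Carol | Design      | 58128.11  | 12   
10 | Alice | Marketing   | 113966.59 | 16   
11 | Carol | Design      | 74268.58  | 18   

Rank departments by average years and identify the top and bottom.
SELECT department, AVG(years)
FROM employees
GROUP BY department
ORDER BY AVG(years)

All groups:
  Engineering: 4.50
  Marketing: 10.00
  Design: 11.25

Highest: Design (11.25)
Lowest: Engineering (4.50)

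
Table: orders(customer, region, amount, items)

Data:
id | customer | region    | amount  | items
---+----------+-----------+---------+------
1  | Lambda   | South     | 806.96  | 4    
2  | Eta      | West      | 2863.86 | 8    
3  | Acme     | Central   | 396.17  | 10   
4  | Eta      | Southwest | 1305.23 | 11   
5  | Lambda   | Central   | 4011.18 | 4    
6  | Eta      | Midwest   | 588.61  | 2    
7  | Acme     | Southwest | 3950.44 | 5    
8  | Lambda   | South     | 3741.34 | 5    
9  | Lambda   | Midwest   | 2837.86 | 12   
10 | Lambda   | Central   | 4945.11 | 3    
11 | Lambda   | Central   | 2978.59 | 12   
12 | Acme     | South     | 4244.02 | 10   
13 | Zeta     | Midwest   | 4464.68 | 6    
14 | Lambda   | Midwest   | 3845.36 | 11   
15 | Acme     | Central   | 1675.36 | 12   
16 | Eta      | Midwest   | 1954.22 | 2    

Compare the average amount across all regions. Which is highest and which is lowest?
SELECT region, AVG(amount)
FROM orders
GROUP BY region
ORDER BY AVG(amount)

All groups:
  Southwest: 2627.84
  Midwest: 2738.15
  Central: 2801.28
  West: 2863.86
  South: 2930.77

Highest: South (2930.77)
Lowest: Southwest (2627.84)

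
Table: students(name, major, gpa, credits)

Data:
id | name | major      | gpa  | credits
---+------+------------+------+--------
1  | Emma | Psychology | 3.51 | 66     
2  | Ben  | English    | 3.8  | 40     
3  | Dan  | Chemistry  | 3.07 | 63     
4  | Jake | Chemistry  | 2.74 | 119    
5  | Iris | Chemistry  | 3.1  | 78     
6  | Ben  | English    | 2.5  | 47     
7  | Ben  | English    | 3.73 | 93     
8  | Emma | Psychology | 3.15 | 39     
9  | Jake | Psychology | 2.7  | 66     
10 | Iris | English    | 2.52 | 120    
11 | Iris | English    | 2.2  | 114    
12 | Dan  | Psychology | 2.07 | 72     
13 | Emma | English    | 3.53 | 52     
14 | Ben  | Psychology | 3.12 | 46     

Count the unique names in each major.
SELECT major, COUNT(DISTINCT name)
FROM students
GROUP BY major

Result:
  Chemistry: 3 distinct
  English: 3 distinct
  Psychology: 4 distinct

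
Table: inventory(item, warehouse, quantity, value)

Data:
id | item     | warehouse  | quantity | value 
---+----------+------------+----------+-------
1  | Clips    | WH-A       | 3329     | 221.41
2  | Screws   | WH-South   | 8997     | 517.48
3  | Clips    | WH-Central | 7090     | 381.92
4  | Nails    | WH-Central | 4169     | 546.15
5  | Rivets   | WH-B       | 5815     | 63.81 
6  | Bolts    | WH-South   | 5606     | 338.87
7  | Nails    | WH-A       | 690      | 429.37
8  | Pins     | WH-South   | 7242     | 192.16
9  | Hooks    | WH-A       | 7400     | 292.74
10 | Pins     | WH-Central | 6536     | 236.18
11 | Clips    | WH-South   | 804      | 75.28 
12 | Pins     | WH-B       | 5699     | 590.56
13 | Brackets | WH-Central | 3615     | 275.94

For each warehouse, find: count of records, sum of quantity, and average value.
SELECT warehouse,
       COUNT(*) as cnt,
       SUM(quantity) as total_quantity,
       AVG(value) as avg_value
FROM inventory
GROUP BY warehouse

Result:
  WH-A: 3 records, 11419 total quantity, 314.51 avg value
  WH-B: 2 records, 11514 total quantity, 327.19 avg value
  WH-Central: 4 records, 21410 total quantity, 360.05 avg value
  WH-South: 4 records, 22649 total quantity, 280.95 avg value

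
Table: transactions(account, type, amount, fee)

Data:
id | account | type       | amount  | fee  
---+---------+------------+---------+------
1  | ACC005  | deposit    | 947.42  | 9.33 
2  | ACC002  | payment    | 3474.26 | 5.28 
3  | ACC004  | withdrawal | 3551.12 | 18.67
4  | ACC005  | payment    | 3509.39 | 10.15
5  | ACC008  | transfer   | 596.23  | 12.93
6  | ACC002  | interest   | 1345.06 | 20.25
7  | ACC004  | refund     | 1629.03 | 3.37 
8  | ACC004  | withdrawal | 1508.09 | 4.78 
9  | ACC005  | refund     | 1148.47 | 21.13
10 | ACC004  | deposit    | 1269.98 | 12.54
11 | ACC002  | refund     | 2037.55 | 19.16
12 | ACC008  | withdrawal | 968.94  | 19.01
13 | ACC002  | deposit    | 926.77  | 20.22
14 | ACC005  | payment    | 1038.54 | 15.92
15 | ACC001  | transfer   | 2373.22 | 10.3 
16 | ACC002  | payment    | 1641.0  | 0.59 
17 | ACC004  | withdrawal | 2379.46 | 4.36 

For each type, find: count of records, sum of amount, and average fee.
SELECT type,
       COUNT(*) as cnt,
       SUM(amount) as total_amount,
       AVG(fee) as avg_fee
FROM transactions
GROUP BY type

Result:
  deposit: 3 records, 3144.17 total amount, 14.03 avg fee
  interest: 1 records, 1345.06 total amount, 20.25 avg fee
  payment: 4 records, 9663.19 total amount, 7.99 avg fee
  refund: 3 records, 4815.05 total amount, 14.55 avg fee
  transfer: 2 records, 2969.45 total amount, 11.62 avg fee
  withdrawal: 4 records, 8407.61 total amount, 11.71 avg fee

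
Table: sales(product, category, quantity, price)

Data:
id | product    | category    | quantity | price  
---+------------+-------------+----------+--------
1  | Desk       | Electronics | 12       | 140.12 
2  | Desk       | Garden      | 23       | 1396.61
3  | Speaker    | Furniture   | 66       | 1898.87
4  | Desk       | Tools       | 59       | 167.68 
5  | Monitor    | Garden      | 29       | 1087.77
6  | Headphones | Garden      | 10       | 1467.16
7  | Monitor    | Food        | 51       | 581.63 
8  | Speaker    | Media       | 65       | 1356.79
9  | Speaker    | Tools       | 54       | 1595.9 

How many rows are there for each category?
SELECT category, COUNT(*) as count
FROM sales
GROUP BY category

Result:
  Electronics: 1
  Food: 1
  Furniture: 1
  Garden: 3
  Media: 1
  Tools: 2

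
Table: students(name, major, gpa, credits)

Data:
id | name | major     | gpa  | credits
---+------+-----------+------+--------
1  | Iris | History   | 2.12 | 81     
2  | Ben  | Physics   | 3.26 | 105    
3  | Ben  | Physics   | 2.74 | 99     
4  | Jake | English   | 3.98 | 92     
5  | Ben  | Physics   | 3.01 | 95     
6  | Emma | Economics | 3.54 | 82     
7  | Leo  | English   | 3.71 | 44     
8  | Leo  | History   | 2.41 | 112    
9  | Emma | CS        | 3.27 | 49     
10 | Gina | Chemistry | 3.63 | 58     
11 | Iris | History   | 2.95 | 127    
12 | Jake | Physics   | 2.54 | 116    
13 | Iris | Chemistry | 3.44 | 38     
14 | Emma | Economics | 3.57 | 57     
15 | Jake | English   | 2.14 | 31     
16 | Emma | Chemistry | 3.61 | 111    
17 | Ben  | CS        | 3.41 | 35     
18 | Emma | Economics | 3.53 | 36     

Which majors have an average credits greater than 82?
SELECT major, AVG(credits)
FROM students
GROUP BY major
HAVING AVG(credits) > 82

Result:
  History: avg=106.67
  Physics: avg=103.75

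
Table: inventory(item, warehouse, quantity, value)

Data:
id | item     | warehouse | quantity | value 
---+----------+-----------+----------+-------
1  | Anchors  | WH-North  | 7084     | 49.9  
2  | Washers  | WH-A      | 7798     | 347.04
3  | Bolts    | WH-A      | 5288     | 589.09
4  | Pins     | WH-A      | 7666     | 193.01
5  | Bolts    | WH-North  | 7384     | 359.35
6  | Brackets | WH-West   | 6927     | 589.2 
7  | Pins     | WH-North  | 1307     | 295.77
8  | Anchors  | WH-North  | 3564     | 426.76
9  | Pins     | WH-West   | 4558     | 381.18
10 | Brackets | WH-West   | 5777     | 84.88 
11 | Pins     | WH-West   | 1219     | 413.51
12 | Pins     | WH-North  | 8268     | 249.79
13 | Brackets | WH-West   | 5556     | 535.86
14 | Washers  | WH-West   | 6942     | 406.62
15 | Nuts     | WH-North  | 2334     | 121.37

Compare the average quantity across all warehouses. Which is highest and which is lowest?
SELECT warehouse, AVG(quantity)
FROM inventory
GROUP BY warehouse
ORDER BY AVG(quantity)

All groups:
  WH-North: 4990.17
  WH-West: 5163.17
  WH-A: 6917.33

Highest: WH-A (6917.33)
Lowest: WH-North (4990.17)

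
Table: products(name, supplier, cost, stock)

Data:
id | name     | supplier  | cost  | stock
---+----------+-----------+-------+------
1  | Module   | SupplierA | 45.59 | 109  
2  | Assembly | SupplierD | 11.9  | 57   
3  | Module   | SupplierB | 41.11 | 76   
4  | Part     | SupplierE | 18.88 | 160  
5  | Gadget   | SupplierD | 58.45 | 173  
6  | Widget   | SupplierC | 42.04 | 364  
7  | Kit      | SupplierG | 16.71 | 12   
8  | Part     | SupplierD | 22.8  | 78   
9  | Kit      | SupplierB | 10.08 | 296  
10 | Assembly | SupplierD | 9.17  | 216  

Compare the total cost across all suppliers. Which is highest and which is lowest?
SELECT supplier, SUM(cost)
FROM products
GROUP BY supplier
ORDER BY SUM(cost)

All groups:
  SupplierG: 16.71
  SupplierE: 18.88
  SupplierC: 42.04
  SupplierA: 45.59
  SupplierB: 51.19
  SupplierD: 102.32

Highest: SupplierD (102.32)
Lowest: SupplierG (16.71)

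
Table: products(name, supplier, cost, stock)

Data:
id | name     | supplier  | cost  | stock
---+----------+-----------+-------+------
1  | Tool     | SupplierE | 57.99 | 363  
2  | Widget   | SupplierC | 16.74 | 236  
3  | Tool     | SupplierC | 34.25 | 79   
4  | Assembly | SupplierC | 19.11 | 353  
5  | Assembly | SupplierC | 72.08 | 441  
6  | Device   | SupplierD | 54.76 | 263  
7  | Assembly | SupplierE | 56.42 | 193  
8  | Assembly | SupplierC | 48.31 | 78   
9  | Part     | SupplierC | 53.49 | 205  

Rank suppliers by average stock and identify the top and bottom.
SELECT supplier, AVG(stock)
FROM products
GROUP BY supplier
ORDER BY AVG(stock)

All groups:
  SupplierC: 232.00
  SupplierD: 263.00
  SupplierE: 278.00

Highest: SupplierE (278.00)
Lowest: SupplierC (232.00)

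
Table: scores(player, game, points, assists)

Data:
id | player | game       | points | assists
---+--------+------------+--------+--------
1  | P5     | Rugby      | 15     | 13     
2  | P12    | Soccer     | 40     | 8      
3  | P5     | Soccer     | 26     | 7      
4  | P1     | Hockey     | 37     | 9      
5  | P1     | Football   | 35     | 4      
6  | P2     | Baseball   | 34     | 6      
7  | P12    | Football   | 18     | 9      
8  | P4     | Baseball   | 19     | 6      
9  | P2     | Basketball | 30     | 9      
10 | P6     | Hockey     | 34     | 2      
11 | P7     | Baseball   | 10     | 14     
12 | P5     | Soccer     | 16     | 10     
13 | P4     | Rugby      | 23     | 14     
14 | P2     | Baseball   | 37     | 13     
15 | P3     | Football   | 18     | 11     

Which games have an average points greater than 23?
SELECT game, AVG(points)
FROM scores
GROUP BY game
HAVING AVG(points) > 23

Result:
  Baseball: avg=25.00
  Basketball: avg=30.00
  Football: avg=23.67
  Hockey: avg=35.50
  Soccer: avg=27.33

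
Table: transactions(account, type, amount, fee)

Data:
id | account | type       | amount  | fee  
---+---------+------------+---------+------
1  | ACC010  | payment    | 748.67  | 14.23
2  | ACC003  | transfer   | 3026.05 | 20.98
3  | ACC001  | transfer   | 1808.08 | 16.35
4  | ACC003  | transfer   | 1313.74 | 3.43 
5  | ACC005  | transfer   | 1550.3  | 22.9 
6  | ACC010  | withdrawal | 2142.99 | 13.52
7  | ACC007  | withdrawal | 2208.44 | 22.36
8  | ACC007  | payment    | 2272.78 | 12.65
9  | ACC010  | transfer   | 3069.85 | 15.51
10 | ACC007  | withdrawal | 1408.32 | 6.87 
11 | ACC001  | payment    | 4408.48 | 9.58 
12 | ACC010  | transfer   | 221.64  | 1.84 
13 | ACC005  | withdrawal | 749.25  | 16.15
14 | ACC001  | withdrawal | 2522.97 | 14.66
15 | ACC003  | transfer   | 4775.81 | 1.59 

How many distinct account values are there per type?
SELECT type, COUNT(DISTINCT account)
FROM transactions
GROUP BY type

Result:
  payment: 3 distinct
  transfer: 4 distinct
  withdrawal: 4 distinct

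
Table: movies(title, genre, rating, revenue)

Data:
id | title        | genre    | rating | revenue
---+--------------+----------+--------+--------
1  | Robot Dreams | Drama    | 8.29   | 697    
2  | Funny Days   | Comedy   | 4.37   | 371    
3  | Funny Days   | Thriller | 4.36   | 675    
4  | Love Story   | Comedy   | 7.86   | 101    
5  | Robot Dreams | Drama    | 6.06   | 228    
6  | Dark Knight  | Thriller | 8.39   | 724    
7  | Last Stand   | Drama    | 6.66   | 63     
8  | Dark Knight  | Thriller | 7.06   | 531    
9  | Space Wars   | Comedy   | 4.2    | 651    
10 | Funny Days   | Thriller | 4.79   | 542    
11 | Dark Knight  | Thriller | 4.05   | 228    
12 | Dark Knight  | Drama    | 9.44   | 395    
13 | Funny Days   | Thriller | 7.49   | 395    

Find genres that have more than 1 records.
SELECT genre, COUNT(*) as cnt
FROM movies
GROUP BY genre
HAVING COUNT(*) > 1

Result:
  Comedy: 3
  Drama: 4
  Thriller: 6

Note: HAVING filters groups after aggregation, WHERE filters rows before.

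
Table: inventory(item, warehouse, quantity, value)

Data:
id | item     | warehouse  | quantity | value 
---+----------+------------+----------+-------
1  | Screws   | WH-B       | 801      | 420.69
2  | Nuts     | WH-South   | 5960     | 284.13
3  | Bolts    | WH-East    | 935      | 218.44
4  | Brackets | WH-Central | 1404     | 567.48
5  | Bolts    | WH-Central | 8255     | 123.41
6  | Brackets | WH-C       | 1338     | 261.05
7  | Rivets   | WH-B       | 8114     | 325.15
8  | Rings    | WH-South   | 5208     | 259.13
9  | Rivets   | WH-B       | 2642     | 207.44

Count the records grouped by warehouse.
SELECT warehouse, COUNT(*) as count
FROM inventory
GROUP BY warehouse

Result:
  WH-B: 3
  WH-C: 1
  WH-Central: 2
  WH-East: 1
  WH-South: 2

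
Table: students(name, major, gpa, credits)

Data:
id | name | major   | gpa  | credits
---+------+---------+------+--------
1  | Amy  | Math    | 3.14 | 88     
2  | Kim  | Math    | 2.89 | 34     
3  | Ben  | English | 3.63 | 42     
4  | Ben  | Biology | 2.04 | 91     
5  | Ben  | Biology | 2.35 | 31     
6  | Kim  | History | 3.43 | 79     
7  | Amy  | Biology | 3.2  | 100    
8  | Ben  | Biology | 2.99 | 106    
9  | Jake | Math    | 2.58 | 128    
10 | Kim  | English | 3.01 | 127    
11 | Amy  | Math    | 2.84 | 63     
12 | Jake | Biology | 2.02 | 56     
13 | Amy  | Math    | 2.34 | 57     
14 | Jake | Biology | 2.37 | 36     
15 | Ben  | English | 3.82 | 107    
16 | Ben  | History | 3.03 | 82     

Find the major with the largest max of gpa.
SELECT major, MAX(gpa) as val
FROM students
GROUP BY major
ORDER BY val DESC
LIMIT 1

Result: English with max(gpa) = 3.82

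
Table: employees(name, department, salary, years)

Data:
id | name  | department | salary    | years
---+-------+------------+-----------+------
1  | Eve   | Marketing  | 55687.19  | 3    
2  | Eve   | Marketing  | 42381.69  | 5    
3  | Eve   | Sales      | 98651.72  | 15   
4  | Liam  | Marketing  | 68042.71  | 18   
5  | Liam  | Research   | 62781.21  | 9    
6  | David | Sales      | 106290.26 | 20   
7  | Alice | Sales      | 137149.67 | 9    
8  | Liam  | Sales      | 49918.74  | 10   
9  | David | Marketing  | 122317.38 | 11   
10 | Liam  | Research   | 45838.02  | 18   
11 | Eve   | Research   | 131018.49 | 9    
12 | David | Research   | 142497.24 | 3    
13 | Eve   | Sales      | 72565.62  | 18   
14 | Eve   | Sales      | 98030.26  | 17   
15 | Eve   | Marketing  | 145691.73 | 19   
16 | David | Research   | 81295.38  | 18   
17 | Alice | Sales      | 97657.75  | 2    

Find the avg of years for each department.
SELECT department, AVG(years) as result
FROM employees
GROUP BY department

Result:
  Marketing: 11.20
  Research: 11.40
  Sales: 13.00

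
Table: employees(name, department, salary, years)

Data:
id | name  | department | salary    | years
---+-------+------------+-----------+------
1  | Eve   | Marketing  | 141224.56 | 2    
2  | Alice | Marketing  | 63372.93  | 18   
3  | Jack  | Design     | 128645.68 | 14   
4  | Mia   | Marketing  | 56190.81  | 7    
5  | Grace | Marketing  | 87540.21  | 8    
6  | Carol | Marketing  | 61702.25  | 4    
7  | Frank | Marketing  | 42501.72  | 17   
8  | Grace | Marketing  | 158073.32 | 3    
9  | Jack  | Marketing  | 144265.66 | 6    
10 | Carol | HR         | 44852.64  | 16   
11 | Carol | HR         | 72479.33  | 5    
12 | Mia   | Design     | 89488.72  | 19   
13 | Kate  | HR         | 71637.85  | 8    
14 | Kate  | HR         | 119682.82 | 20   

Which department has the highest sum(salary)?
SELECT department, SUM(salary) as val
FROM employees
GROUP BY department
ORDER BY val DESC
LIMIT 1

Result: Marketing with sum(salary) = 754871.46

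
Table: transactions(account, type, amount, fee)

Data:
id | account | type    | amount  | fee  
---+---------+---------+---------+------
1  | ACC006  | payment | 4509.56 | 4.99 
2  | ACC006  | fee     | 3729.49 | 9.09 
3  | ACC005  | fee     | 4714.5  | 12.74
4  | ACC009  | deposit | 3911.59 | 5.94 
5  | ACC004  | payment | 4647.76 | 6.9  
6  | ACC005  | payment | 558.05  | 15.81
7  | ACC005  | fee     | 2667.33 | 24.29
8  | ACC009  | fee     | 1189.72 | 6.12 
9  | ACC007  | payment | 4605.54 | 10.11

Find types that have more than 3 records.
SELECT type, COUNT(*) as cnt
FROM transactions
GROUP BY type
HAVING COUNT(*) > 3

Result:
  fee: 4
  payment: 4

Note: HAVING filters groups after aggregation, WHERE filters rows before.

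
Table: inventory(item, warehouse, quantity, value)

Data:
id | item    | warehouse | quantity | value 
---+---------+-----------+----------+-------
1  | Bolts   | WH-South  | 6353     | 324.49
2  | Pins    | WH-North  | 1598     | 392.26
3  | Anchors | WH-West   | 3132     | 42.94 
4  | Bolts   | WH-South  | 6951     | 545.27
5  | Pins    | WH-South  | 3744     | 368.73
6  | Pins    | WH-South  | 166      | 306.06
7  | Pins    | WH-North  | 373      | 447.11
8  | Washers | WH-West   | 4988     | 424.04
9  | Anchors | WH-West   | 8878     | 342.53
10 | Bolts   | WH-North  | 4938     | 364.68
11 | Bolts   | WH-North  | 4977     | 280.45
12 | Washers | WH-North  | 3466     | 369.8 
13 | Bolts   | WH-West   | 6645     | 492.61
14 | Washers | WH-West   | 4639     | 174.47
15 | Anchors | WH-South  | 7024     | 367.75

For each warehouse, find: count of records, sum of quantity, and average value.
SELECT warehouse,
       COUNT(*) as cnt,
       SUM(quantity) as total_quantity,
       AVG(value) as avg_value
FROM inventory
GROUP BY warehouse

Result:
  WH-North: 5 records, 15352 total quantity, 370.86 avg value
  WH-South: 5 records, 24238 total quantity, 382.46 avg value
  WH-West: 5 records, 28282 total quantity, 295.32 avg value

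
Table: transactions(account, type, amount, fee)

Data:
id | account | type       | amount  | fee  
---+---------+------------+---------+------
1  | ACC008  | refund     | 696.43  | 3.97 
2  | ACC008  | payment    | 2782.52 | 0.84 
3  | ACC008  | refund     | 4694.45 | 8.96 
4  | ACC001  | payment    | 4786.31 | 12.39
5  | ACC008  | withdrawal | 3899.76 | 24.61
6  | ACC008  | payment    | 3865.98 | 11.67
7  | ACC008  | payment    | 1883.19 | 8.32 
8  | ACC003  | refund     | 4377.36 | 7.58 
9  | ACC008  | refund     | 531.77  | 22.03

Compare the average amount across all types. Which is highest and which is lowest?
SELECT type, AVG(amount)
FROM transactions
GROUP BY type
ORDER BY AVG(amount)

All groups:
  refund: 2575.00
  payment: 3329.50
  withdrawal: 3899.76

Highest: withdrawal (3899.76)
Lowest: refund (2575.00)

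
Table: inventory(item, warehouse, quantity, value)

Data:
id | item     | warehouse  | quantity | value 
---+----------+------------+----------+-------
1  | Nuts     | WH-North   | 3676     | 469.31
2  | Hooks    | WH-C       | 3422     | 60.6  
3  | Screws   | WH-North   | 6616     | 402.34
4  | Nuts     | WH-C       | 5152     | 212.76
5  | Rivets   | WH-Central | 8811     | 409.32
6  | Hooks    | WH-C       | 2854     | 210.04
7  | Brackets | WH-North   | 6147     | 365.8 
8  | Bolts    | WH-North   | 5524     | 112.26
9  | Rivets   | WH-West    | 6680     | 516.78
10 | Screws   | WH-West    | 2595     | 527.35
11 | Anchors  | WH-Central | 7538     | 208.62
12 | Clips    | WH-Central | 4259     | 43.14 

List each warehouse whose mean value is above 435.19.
SELECT warehouse, AVG(value)
FROM inventory
GROUP BY warehouse
HAVING AVG(value) > 435.19

Result:
  WH-West: avg=522.07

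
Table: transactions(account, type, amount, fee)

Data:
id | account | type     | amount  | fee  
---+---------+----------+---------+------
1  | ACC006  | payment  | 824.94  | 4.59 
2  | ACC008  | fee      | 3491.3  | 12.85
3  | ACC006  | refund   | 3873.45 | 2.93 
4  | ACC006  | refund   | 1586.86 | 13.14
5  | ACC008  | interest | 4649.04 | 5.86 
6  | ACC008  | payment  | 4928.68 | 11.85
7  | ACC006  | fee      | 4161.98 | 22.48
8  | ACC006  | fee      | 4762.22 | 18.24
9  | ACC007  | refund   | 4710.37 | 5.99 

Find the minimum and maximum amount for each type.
SELECT type, MIN(amount), MAX(amount)
FROM transactions
GROUP BY type

Result:
  fee: min=3491.30, max=4762.22
  interest: min=4649.04, max=4649.04
  payment: min=824.94, max=4928.68
  refund: min=1586.86, max=4710.37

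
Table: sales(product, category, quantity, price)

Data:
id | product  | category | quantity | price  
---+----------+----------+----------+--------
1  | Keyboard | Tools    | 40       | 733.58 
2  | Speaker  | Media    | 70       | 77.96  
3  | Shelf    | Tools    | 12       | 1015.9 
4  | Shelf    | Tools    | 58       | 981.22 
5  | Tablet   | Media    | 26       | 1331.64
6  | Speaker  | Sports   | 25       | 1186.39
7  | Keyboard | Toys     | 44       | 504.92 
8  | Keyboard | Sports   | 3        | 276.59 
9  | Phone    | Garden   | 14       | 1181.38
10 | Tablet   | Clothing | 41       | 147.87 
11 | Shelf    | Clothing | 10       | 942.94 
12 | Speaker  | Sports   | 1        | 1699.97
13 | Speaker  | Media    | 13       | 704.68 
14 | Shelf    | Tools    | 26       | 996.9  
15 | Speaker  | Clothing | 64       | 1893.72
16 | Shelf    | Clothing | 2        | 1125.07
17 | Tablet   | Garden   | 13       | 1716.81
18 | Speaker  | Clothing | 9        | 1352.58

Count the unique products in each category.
SELECT category, COUNT(DISTINCT product)
FROM sales
GROUP BY category

Result:
  Clothing: 3 distinct
  Garden: 2 distinct
  Media: 2 distinct
  Sports: 2 distinct
  Tools: 2 distinct
  Toys: 1 distinct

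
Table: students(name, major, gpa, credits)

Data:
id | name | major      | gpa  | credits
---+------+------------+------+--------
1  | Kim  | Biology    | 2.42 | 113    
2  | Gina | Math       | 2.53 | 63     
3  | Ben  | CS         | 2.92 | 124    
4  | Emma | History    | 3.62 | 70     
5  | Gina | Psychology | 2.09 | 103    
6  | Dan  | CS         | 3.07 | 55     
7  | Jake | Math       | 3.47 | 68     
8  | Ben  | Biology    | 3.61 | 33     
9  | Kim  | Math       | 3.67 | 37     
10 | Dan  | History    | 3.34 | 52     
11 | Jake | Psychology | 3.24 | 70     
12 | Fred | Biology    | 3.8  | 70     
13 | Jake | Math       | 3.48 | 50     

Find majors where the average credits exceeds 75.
SELECT major, AVG(credits)
FROM students
GROUP BY major
HAVING AVG(credits) > 75

Result:
  CS: avg=89.50
  Psychology: avg=86.50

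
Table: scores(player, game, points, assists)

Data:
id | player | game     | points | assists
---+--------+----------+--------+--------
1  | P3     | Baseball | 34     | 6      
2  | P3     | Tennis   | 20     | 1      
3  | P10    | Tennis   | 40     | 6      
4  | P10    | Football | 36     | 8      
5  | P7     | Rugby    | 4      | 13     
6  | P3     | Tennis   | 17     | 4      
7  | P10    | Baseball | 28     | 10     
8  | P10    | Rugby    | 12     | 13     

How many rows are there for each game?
SELECT game, COUNT(*) as count
FROM scores
GROUP BY game

Result:
  Baseball: 2
  Football: 1
  Rugby: 2
  Tennis: 3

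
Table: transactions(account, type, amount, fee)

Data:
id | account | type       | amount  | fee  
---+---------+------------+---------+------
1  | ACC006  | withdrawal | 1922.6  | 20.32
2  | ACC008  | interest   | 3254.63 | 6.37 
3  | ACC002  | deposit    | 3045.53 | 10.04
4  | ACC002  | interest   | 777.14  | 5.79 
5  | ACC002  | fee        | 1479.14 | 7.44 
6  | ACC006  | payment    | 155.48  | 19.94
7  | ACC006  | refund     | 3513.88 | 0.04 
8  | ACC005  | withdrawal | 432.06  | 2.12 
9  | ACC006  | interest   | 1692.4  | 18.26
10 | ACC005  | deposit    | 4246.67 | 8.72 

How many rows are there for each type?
SELECT type, COUNT(*) as count
FROM transactions
GROUP BY type

Result:
  deposit: 2
  fee: 1
  interest: 3
  payment: 1
  refund: 1
  withdrawal: 2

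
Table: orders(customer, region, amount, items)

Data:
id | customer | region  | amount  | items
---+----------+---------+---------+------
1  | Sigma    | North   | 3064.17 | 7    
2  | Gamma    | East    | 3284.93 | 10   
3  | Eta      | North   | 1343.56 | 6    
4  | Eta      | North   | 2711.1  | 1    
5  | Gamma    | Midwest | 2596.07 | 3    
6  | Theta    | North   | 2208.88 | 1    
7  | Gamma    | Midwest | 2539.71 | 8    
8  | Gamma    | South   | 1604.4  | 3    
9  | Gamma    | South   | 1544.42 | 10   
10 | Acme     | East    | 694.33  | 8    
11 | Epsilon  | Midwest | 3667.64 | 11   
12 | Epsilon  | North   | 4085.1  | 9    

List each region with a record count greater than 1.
SELECT region, COUNT(*) as cnt
FROM orders
GROUP BY region
HAVING COUNT(*) > 1

Result:
  East: 2
  Midwest: 3
  North: 5
  South: 2

Note: HAVING filters groups after aggregation, WHERE filters rows before.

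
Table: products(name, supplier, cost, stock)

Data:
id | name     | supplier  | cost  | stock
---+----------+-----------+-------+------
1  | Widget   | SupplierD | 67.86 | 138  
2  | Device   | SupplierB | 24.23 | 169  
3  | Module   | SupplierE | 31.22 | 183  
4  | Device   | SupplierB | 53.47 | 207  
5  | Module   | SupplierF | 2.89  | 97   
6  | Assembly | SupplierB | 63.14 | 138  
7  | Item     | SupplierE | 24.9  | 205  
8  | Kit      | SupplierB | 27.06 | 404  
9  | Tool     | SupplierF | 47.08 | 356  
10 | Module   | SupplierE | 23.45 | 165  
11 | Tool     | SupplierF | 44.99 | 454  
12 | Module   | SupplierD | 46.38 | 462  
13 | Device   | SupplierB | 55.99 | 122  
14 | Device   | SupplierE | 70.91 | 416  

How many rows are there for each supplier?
SELECT supplier, COUNT(*) as count
FROM products
GROUP BY supplier

Result:
  SupplierB: 5
  SupplierD: 2
  SupplierE: 4
  SupplierF: 3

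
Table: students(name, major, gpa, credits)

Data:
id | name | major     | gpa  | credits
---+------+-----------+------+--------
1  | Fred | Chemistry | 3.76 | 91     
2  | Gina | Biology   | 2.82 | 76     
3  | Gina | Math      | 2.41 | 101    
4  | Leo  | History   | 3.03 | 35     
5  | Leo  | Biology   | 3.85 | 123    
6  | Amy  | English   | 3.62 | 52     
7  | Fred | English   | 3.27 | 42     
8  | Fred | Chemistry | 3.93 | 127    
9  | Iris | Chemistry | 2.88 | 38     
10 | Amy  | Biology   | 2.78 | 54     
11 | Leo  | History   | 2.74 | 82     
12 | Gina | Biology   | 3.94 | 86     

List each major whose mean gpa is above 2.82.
SELECT major, AVG(gpa)
FROM students
GROUP BY major
HAVING AVG(gpa) > 2.82

Result:
  Biology: avg=3.35
  Chemistry: avg=3.52
  English: avg=3.45
  History: avg=2.89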